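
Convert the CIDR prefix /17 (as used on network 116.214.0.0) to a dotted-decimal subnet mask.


/17 means 17 network bits, 15 host bits
Binary: 11111111111111111000000000000000
Mask: 255.255.128.0


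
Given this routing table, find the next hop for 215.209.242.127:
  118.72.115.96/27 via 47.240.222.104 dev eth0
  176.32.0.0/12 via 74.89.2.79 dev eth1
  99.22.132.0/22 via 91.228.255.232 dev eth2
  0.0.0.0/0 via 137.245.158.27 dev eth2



Longest prefix match for 215.209.242.127:
  /27 118.72.115.96: no
  /12 176.32.0.0: no
  /22 99.22.132.0: no
  /0 0.0.0.0: MATCH
Selected: next-hop 137.245.158.27 via eth2 (matched /0)


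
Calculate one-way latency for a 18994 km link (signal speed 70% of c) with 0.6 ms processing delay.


Speed = 0.7 * 3e5 km/s = 210000 km/s
Propagation delay = 18994 / 210000 = 0.0904 s = 90.4476 ms
Processing delay = 0.6 ms
Total one-way latency = 91.0476 ms


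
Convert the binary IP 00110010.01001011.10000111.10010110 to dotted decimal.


00110010 = 50
01001011 = 75
10000111 = 135
10010110 = 150
IP: 50.75.135.150


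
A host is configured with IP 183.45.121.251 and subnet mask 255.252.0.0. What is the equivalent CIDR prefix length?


Binary: 11111111.11111100.00000000.00000000
Count leading 1s
Prefix: /14


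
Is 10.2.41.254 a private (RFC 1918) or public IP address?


RFC 1918 private ranges:
  10.0.0.0/8 (10.0.0.0 - 10.255.255.255)
  172.16.0.0/12 (172.16.0.0 - 172.31.255.255)
  192.168.0.0/16 (192.168.0.0 - 192.168.255.255)
Private (in 10.0.0.0/8)


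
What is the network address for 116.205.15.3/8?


IP:   01110100.11001101.00001111.00000011
Mask: 11111111.00000000.00000000.00000000
AND operation:
Net:  01110100.00000000.00000000.00000000
Network: 116.0.0.0/8


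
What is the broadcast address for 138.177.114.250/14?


Network: 138.176.0.0/14
Host bits = 18
Set all host bits to 1:
Broadcast: 138.179.255.255


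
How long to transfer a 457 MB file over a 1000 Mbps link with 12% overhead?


Effective throughput = 1000 * (1 - 12/100) = 880 Mbps
File size in Mb = 457 * 8 = 3656 Mb
Time = 3656 / 880
Time = 4.1545 seconds


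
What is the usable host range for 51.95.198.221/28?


Network: 51.95.198.208
Broadcast: 51.95.198.223
First usable = network + 1
Last usable = broadcast - 1
Range: 51.95.198.209 to 51.95.198.222


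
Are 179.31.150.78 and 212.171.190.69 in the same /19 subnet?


Mask: 255.255.224.0
179.31.150.78 AND mask = 179.31.128.0
212.171.190.69 AND mask = 212.171.160.0
No, different subnets (179.31.128.0 vs 212.171.160.0)


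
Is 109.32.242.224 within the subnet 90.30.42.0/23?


Subnet network: 90.30.42.0
Test IP AND mask: 109.32.242.0
No, 109.32.242.224 is not in 90.30.42.0/23


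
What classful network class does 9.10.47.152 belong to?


First octet: 9
Binary: 00001001
0xxxxxxx -> Class A (1-126)
Class A, default mask 255.0.0.0 (/8)


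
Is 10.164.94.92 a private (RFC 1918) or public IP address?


RFC 1918 private ranges:
  10.0.0.0/8 (10.0.0.0 - 10.255.255.255)
  172.16.0.0/12 (172.16.0.0 - 172.31.255.255)
  192.168.0.0/16 (192.168.0.0 - 192.168.255.255)
Private (in 10.0.0.0/8)


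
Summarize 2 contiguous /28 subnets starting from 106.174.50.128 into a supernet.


Original prefix: /28
Number of subnets: 2 = 2^1
New prefix = 28 - 1 = 27
Supernet: 106.174.50.128/27


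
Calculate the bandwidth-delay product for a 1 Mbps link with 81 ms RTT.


BDP = bandwidth * RTT
= 1 Mbps * 81 ms
= 1 * 1e6 * 81 / 1000 bits
= 81000 bits
= 10125 bytes
= 9.8877 KB
BDP = 81000 bits (10125 bytes)


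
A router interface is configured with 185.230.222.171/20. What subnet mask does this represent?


/20 means 20 network bits, 12 host bits
Binary: 11111111111111111111000000000000
Mask: 255.255.240.0


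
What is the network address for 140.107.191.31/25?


IP:   10001100.01101011.10111111.00011111
Mask: 11111111.11111111.11111111.10000000
AND operation:
Net:  10001100.01101011.10111111.00000000
Network: 140.107.191.0/25


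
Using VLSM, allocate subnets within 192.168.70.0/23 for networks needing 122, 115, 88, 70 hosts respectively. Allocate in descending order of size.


122 hosts -> /25 (126 usable): 192.168.70.0/25
115 hosts -> /25 (126 usable): 192.168.70.128/25
88 hosts -> /25 (126 usable): 192.168.71.0/25
70 hosts -> /25 (126 usable): 192.168.71.128/25
Allocation: 192.168.70.0/25 (122 hosts, 126 usable); 192.168.70.128/25 (115 hosts, 126 usable); 192.168.71.0/25 (88 hosts, 126 usable); 192.168.71.128/25 (70 hosts, 126 usable)


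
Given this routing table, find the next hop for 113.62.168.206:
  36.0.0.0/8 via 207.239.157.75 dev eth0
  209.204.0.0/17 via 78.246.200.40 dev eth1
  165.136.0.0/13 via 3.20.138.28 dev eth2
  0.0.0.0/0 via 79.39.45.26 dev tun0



Longest prefix match for 113.62.168.206:
  /8 36.0.0.0: no
  /17 209.204.0.0: no
  /13 165.136.0.0: no
  /0 0.0.0.0: MATCH
Selected: next-hop 79.39.45.26 via tun0 (matched /0)


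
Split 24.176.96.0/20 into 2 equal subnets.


New prefix = 20 + 1 = 21
Each subnet has 2048 addresses
  24.176.96.0/21
  24.176.104.0/21
Subnets: 24.176.96.0/21, 24.176.104.0/21


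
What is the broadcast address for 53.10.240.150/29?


Network: 53.10.240.144/29
Host bits = 3
Set all host bits to 1:
Broadcast: 53.10.240.151


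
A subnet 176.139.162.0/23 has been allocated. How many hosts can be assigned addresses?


Host bits = 32 - 23 = 9
Total addresses = 2^9 = 512
Usable = total - 2 (network and broadcast)
Usable hosts: 510


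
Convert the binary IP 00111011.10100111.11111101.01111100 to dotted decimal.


00111011 = 59
10100111 = 167
11111101 = 253
01111100 = 124
IP: 59.167.253.124


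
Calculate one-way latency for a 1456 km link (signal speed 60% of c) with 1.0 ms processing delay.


Speed = 0.6 * 3e5 km/s = 180000 km/s
Propagation delay = 1456 / 180000 = 0.0081 s = 8.0889 ms
Processing delay = 1.0 ms
Total one-way latency = 9.0889 ms


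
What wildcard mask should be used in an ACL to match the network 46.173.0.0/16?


Subnet mask: 255.255.0.0
Wildcard = 255.255.255.255 - subnet mask
255 - 255 = 0
255 - 255 = 0
255 - 0 = 255
255 - 0 = 255
Wildcard: 0.0.255.255


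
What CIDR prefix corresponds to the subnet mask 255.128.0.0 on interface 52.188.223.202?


Binary: 11111111.10000000.00000000.00000000
Count leading 1s
Prefix: /9


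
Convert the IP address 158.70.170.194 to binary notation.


158 = 10011110
70 = 01000110
170 = 10101010
194 = 11000010
Binary: 10011110.01000110.10101010.11000010


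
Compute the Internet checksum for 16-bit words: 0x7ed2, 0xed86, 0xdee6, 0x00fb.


Sum all words (with carry folding):
+ 0x7ed2 = 0x7ed2
+ 0xed86 = 0x6c59
+ 0xdee6 = 0x4b40
+ 0x00fb = 0x4c3b
One's complement: ~0x4c3b
Checksum = 0xb3c4


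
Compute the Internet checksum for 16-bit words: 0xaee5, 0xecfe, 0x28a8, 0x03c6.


Sum all words (with carry folding):
+ 0xaee5 = 0xaee5
+ 0xecfe = 0x9be4
+ 0x28a8 = 0xc48c
+ 0x03c6 = 0xc852
One's complement: ~0xc852
Checksum = 0x37ad


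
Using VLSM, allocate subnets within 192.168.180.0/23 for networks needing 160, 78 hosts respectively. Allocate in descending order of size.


160 hosts -> /24 (254 usable): 192.168.180.0/24
78 hosts -> /25 (126 usable): 192.168.181.0/25
Allocation: 192.168.180.0/24 (160 hosts, 254 usable); 192.168.181.0/25 (78 hosts, 126 usable)


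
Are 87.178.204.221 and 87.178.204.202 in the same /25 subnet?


Mask: 255.255.255.128
87.178.204.221 AND mask = 87.178.204.128
87.178.204.202 AND mask = 87.178.204.128
Yes, same subnet (87.178.204.128)


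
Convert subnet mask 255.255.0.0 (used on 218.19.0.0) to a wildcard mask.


Subnet mask: 255.255.0.0
Wildcard = 255.255.255.255 - subnet mask
255 - 255 = 0
255 - 255 = 0
255 - 0 = 255
255 - 0 = 255
Wildcard: 0.0.255.255


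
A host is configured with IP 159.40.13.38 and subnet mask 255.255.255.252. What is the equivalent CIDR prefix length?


Binary: 11111111.11111111.11111111.11111100
Count leading 1s
Prefix: /30


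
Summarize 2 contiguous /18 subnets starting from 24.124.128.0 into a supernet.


Original prefix: /18
Number of subnets: 2 = 2^1
New prefix = 18 - 1 = 17
Supernet: 24.124.128.0/17


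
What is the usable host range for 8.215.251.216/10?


Network: 8.192.0.0
Broadcast: 8.255.255.255
First usable = network + 1
Last usable = broadcast - 1
Range: 8.192.0.1 to 8.255.255.254


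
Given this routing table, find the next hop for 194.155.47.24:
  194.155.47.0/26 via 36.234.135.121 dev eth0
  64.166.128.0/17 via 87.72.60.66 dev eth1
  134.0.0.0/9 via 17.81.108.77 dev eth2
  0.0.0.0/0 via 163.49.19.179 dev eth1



Longest prefix match for 194.155.47.24:
  /26 194.155.47.0: MATCH
  /17 64.166.128.0: no
  /9 134.0.0.0: no
  /0 0.0.0.0: MATCH
Selected: next-hop 36.234.135.121 via eth0 (matched /26)


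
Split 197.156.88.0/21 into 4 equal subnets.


New prefix = 21 + 2 = 23
Each subnet has 512 addresses
  197.156.88.0/23
  197.156.90.0/23
  197.156.92.0/23
  197.156.94.0/23
Subnets: 197.156.88.0/23, 197.156.90.0/23, 197.156.92.0/23, 197.156.94.0/23


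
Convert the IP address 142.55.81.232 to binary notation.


142 = 10001110
55 = 00110111
81 = 01010001
232 = 11101000
Binary: 10001110.00110111.01010001.11101000


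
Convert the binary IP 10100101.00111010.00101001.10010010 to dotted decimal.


10100101 = 165
00111010 = 58
00101001 = 41
10010010 = 146
IP: 165.58.41.146


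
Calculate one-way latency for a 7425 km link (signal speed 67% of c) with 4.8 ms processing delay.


Speed = 0.67 * 3e5 km/s = 201000 km/s
Propagation delay = 7425 / 201000 = 0.0369 s = 36.9403 ms
Processing delay = 4.8 ms
Total one-way latency = 41.7403 ms


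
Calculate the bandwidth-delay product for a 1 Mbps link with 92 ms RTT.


BDP = bandwidth * RTT
= 1 Mbps * 92 ms
= 1 * 1e6 * 92 / 1000 bits
= 92000 bits
= 11500 bytes
= 11.2305 KB
BDP = 92000 bits (11500 bytes)


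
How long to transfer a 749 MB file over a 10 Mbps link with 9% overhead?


Effective throughput = 10 * (1 - 9/100) = 9.1 Mbps
File size in Mb = 749 * 8 = 5992 Mb
Time = 5992 / 9.1
Time = 658.4615 seconds


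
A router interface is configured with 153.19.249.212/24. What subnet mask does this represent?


/24 means 24 network bits, 8 host bits
Binary: 11111111111111111111111100000000
Mask: 255.255.255.0


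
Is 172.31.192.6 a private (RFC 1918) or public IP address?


RFC 1918 private ranges:
  10.0.0.0/8 (10.0.0.0 - 10.255.255.255)
  172.16.0.0/12 (172.16.0.0 - 172.31.255.255)
  192.168.0.0/16 (192.168.0.0 - 192.168.255.255)
Private (in 172.16.0.0/12)


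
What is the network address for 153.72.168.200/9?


IP:   10011001.01001000.10101000.11001000
Mask: 11111111.10000000.00000000.00000000
AND operation:
Net:  10011001.00000000.00000000.00000000
Network: 153.0.0.0/9


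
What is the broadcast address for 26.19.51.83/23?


Network: 26.19.50.0/23
Host bits = 9
Set all host bits to 1:
Broadcast: 26.19.51.255


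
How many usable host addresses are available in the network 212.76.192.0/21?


Host bits = 32 - 21 = 11
Total addresses = 2^11 = 2048
Usable = total - 2 (network and broadcast)
Usable hosts: 2046


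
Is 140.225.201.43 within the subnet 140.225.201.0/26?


Subnet network: 140.225.201.0
Test IP AND mask: 140.225.201.0
Yes, 140.225.201.43 is in 140.225.201.0/26


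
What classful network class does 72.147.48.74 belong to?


First octet: 72
Binary: 01001000
0xxxxxxx -> Class A (1-126)
Class A, default mask 255.0.0.0 (/8)


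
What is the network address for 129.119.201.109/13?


IP:   10000001.01110111.11001001.01101101
Mask: 11111111.11111000.00000000.00000000
AND operation:
Net:  10000001.01110000.00000000.00000000
Network: 129.112.0.0/13


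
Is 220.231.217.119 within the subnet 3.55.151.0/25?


Subnet network: 3.55.151.0
Test IP AND mask: 220.231.217.0
No, 220.231.217.119 is not in 3.55.151.0/25


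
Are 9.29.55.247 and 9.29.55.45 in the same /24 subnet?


Mask: 255.255.255.0
9.29.55.247 AND mask = 9.29.55.0
9.29.55.45 AND mask = 9.29.55.0
Yes, same subnet (9.29.55.0)


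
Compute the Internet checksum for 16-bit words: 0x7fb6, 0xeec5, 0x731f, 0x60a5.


Sum all words (with carry folding):
+ 0x7fb6 = 0x7fb6
+ 0xeec5 = 0x6e7c
+ 0x731f = 0xe19b
+ 0x60a5 = 0x4241
One's complement: ~0x4241
Checksum = 0xbdbe


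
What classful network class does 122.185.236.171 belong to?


First octet: 122
Binary: 01111010
0xxxxxxx -> Class A (1-126)
Class A, default mask 255.0.0.0 (/8)


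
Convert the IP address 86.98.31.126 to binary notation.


86 = 01010110
98 = 01100010
31 = 00011111
126 = 01111110
Binary: 01010110.01100010.00011111.01111110


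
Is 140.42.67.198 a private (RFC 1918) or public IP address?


RFC 1918 private ranges:
  10.0.0.0/8 (10.0.0.0 - 10.255.255.255)
  172.16.0.0/12 (172.16.0.0 - 172.31.255.255)
  192.168.0.0/16 (192.168.0.0 - 192.168.255.255)
Public (not in any RFC 1918 range)


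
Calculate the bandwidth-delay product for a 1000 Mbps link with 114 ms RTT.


BDP = bandwidth * RTT
= 1000 Mbps * 114 ms
= 1000 * 1e6 * 114 / 1000 bits
= 114000000 bits
= 14250000 bytes
= 13916.0156 KB
BDP = 114000000 bits (14250000 bytes)


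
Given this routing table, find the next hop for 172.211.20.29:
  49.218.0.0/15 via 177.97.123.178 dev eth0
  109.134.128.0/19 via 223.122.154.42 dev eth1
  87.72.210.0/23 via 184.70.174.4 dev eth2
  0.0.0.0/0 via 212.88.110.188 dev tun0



Longest prefix match for 172.211.20.29:
  /15 49.218.0.0: no
  /19 109.134.128.0: no
  /23 87.72.210.0: no
  /0 0.0.0.0: MATCH
Selected: next-hop 212.88.110.188 via tun0 (matched /0)


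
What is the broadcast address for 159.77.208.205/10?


Network: 159.64.0.0/10
Host bits = 22
Set all host bits to 1:
Broadcast: 159.127.255.255


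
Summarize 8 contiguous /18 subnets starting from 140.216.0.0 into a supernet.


Original prefix: /18
Number of subnets: 8 = 2^3
New prefix = 18 - 3 = 15
Supernet: 140.216.0.0/15


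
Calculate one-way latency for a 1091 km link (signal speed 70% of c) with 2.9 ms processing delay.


Speed = 0.7 * 3e5 km/s = 210000 km/s
Propagation delay = 1091 / 210000 = 0.0052 s = 5.1952 ms
Processing delay = 2.9 ms
Total one-way latency = 8.0952 ms


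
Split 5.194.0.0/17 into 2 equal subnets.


New prefix = 17 + 1 = 18
Each subnet has 16384 addresses
  5.194.0.0/18
  5.194.64.0/18
Subnets: 5.194.0.0/18, 5.194.64.0/18


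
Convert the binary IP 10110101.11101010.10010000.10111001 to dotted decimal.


10110101 = 181
11101010 = 234
10010000 = 144
10111001 = 185
IP: 181.234.144.185


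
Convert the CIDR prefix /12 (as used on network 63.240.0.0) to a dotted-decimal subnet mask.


/12 means 12 network bits, 20 host bits
Binary: 11111111111100000000000000000000
Mask: 255.240.0.0


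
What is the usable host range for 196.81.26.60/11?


Network: 196.64.0.0
Broadcast: 196.95.255.255
First usable = network + 1
Last usable = broadcast - 1
Range: 196.64.0.1 to 196.95.255.254


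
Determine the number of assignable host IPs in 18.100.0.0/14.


Host bits = 32 - 14 = 18
Total addresses = 2^18 = 262144
Usable = total - 2 (network and broadcast)
Usable hosts: 262142


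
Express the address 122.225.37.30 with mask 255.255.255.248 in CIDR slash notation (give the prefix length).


Binary: 11111111.11111111.11111111.11111000
Count leading 1s
Prefix: /29


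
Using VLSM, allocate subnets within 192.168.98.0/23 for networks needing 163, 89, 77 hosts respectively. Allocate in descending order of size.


163 hosts -> /24 (254 usable): 192.168.98.0/24
89 hosts -> /25 (126 usable): 192.168.99.0/25
77 hosts -> /25 (126 usable): 192.168.99.128/25
Allocation: 192.168.98.0/24 (163 hosts, 254 usable); 192.168.99.0/25 (89 hosts, 126 usable); 192.168.99.128/25 (77 hosts, 126 usable)


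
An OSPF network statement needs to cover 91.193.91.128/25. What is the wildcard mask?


Subnet mask: 255.255.255.128
Wildcard = 255.255.255.255 - subnet mask
255 - 255 = 0
255 - 255 = 0
255 - 255 = 0
255 - 128 = 127
Wildcard: 0.0.0.127


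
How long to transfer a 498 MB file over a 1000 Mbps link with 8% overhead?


Effective throughput = 1000 * (1 - 8/100) = 920 Mbps
File size in Mb = 498 * 8 = 3984 Mb
Time = 3984 / 920
Time = 4.3304 seconds


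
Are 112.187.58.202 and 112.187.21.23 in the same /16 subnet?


Mask: 255.255.0.0
112.187.58.202 AND mask = 112.187.0.0
112.187.21.23 AND mask = 112.187.0.0
Yes, same subnet (112.187.0.0)


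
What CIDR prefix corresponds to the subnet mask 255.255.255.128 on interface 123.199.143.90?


Binary: 11111111.11111111.11111111.10000000
Count leading 1s
Prefix: /25


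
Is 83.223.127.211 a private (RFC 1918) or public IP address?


RFC 1918 private ranges:
  10.0.0.0/8 (10.0.0.0 - 10.255.255.255)
  172.16.0.0/12 (172.16.0.0 - 172.31.255.255)
  192.168.0.0/16 (192.168.0.0 - 192.168.255.255)
Public (not in any RFC 1918 range)


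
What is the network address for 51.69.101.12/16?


IP:   00110011.01000101.01100101.00001100
Mask: 11111111.11111111.00000000.00000000
AND operation:
Net:  00110011.01000101.00000000.00000000
Network: 51.69.0.0/16


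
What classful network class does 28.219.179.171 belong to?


First octet: 28
Binary: 00011100
0xxxxxxx -> Class A (1-126)
Class A, default mask 255.0.0.0 (/8)


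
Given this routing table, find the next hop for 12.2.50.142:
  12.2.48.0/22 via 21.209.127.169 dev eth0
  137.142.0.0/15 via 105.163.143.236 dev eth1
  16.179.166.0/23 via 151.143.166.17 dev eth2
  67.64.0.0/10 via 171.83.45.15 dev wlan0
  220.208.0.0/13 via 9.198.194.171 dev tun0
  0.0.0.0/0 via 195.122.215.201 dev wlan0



Longest prefix match for 12.2.50.142:
  /22 12.2.48.0: MATCH
  /15 137.142.0.0: no
  /23 16.179.166.0: no
  /10 67.64.0.0: no
  /13 220.208.0.0: no
  /0 0.0.0.0: MATCH
Selected: next-hop 21.209.127.169 via eth0 (matched /22)


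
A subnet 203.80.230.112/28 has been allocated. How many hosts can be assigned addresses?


Host bits = 32 - 28 = 4
Total addresses = 2^4 = 16
Usable = total - 2 (network and broadcast)
Usable hosts: 14


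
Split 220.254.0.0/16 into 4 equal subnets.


New prefix = 16 + 2 = 18
Each subnet has 16384 addresses
  220.254.0.0/18
  220.254.64.0/18
  220.254.128.0/18
  220.254.192.0/18
Subnets: 220.254.0.0/18, 220.254.64.0/18, 220.254.128.0/18, 220.254.192.0/18


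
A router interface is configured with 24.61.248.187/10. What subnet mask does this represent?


/10 means 10 network bits, 22 host bits
Binary: 11111111110000000000000000000000
Mask: 255.192.0.0


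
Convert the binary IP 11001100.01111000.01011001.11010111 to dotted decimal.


11001100 = 204
01111000 = 120
01011001 = 89
11010111 = 215
IP: 204.120.89.215


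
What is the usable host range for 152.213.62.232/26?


Network: 152.213.62.192
Broadcast: 152.213.62.255
First usable = network + 1
Last usable = broadcast - 1
Range: 152.213.62.193 to 152.213.62.254


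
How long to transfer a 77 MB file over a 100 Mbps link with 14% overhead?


Effective throughput = 100 * (1 - 14/100) = 86 Mbps
File size in Mb = 77 * 8 = 616 Mb
Time = 616 / 86
Time = 7.1628 seconds


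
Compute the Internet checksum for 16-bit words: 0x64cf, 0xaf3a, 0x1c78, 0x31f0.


Sum all words (with carry folding):
+ 0x64cf = 0x64cf
+ 0xaf3a = 0x140a
+ 0x1c78 = 0x3082
+ 0x31f0 = 0x6272
One's complement: ~0x6272
Checksum = 0x9d8d


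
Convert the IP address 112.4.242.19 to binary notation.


112 = 01110000
4 = 00000100
242 = 11110010
19 = 00010011
Binary: 01110000.00000100.11110010.00010011


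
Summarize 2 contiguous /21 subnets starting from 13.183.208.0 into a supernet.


Original prefix: /21
Number of subnets: 2 = 2^1
New prefix = 21 - 1 = 20
Supernet: 13.183.208.0/20


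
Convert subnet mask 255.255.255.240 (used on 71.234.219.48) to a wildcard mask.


Subnet mask: 255.255.255.240
Wildcard = 255.255.255.255 - subnet mask
255 - 255 = 0
255 - 255 = 0
255 - 255 = 0
255 - 240 = 15
Wildcard: 0.0.0.15


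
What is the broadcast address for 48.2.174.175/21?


Network: 48.2.168.0/21
Host bits = 11
Set all host bits to 1:
Broadcast: 48.2.175.255


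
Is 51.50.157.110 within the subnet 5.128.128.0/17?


Subnet network: 5.128.128.0
Test IP AND mask: 51.50.128.0
No, 51.50.157.110 is not in 5.128.128.0/17


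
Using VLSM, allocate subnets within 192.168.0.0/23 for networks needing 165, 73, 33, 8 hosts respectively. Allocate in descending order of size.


165 hosts -> /24 (254 usable): 192.168.0.0/24
73 hosts -> /25 (126 usable): 192.168.1.0/25
33 hosts -> /26 (62 usable): 192.168.1.128/26
8 hosts -> /28 (14 usable): 192.168.1.192/28
Allocation: 192.168.0.0/24 (165 hosts, 254 usable); 192.168.1.0/25 (73 hosts, 126 usable); 192.168.1.128/26 (33 hosts, 62 usable); 192.168.1.192/28 (8 hosts, 14 usable)


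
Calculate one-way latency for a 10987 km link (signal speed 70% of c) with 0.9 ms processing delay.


Speed = 0.7 * 3e5 km/s = 210000 km/s
Propagation delay = 10987 / 210000 = 0.0523 s = 52.319 ms
Processing delay = 0.9 ms
Total one-way latency = 53.219 ms


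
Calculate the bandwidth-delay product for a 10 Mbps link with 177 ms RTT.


BDP = bandwidth * RTT
= 10 Mbps * 177 ms
= 10 * 1e6 * 177 / 1000 bits
= 1770000 bits
= 221250 bytes
= 216.0645 KB
BDP = 1770000 bits (221250 bytes)


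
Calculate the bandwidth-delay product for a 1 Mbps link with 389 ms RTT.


BDP = bandwidth * RTT
= 1 Mbps * 389 ms
= 1 * 1e6 * 389 / 1000 bits
= 389000 bits
= 48625 bytes
= 47.4854 KB
BDP = 389000 bits (48625 bytes)


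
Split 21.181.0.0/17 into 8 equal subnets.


New prefix = 17 + 3 = 20
Each subnet has 4096 addresses
  21.181.0.0/20
  21.181.16.0/20
  21.181.32.0/20
  21.181.48.0/20
  21.181.64.0/20
  21.181.80.0/20
  21.181.96.0/20
  21.181.112.0/20
Subnets: 21.181.0.0/20, 21.181.16.0/20, 21.181.32.0/20, 21.181.48.0/20, 21.181.64.0/20, 21.181.80.0/20, 21.181.96.0/20, 21.181.112.0/20


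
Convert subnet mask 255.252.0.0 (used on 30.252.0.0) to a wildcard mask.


Subnet mask: 255.252.0.0
Wildcard = 255.255.255.255 - subnet mask
255 - 255 = 0
255 - 252 = 3
255 - 0 = 255
255 - 0 = 255
Wildcard: 0.3.255.255


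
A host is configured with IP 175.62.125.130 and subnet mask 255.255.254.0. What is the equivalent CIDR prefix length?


Binary: 11111111.11111111.11111110.00000000
Count leading 1s
Prefix: /23


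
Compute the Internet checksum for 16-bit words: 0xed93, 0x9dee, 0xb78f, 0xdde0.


Sum all words (with carry folding):
+ 0xed93 = 0xed93
+ 0x9dee = 0x8b82
+ 0xb78f = 0x4312
+ 0xdde0 = 0x20f3
One's complement: ~0x20f3
Checksum = 0xdf0c


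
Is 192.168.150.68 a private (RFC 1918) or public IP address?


RFC 1918 private ranges:
  10.0.0.0/8 (10.0.0.0 - 10.255.255.255)
  172.16.0.0/12 (172.16.0.0 - 172.31.255.255)
  192.168.0.0/16 (192.168.0.0 - 192.168.255.255)
Private (in 192.168.0.0/16)


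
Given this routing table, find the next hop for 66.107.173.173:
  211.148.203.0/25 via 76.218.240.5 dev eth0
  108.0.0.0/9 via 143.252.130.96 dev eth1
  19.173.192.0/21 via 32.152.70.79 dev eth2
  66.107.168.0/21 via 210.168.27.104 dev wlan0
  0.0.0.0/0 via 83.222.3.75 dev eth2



Longest prefix match for 66.107.173.173:
  /25 211.148.203.0: no
  /9 108.0.0.0: no
  /21 19.173.192.0: no
  /21 66.107.168.0: MATCH
  /0 0.0.0.0: MATCH
Selected: next-hop 210.168.27.104 via wlan0 (matched /21)


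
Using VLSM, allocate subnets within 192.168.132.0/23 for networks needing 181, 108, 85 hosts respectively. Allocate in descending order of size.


181 hosts -> /24 (254 usable): 192.168.132.0/24
108 hosts -> /25 (126 usable): 192.168.133.0/25
85 hosts -> /25 (126 usable): 192.168.133.128/25
Allocation: 192.168.132.0/24 (181 hosts, 254 usable); 192.168.133.0/25 (108 hosts, 126 usable); 192.168.133.128/25 (85 hosts, 126 usable)


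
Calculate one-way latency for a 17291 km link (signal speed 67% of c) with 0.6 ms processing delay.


Speed = 0.67 * 3e5 km/s = 201000 km/s
Propagation delay = 17291 / 201000 = 0.086 s = 86.0249 ms
Processing delay = 0.6 ms
Total one-way latency = 86.6249 ms


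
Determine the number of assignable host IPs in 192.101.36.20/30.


Host bits = 32 - 30 = 2
Total addresses = 2^2 = 4
Usable = total - 2 (network and broadcast)
Usable hosts: 2


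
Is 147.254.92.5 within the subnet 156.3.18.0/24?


Subnet network: 156.3.18.0
Test IP AND mask: 147.254.92.0
No, 147.254.92.5 is not in 156.3.18.0/24


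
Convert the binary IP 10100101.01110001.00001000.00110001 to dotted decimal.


10100101 = 165
01110001 = 113
00001000 = 8
00110001 = 49
IP: 165.113.8.49


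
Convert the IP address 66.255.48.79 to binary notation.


66 = 01000010
255 = 11111111
48 = 00110000
79 = 01001111
Binary: 01000010.11111111.00110000.01001111


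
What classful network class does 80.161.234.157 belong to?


First octet: 80
Binary: 01010000
0xxxxxxx -> Class A (1-126)
Class A, default mask 255.0.0.0 (/8)


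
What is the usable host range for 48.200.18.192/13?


Network: 48.200.0.0
Broadcast: 48.207.255.255
First usable = network + 1
Last usable = broadcast - 1
Range: 48.200.0.1 to 48.207.255.254


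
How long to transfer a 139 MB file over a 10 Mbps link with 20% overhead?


Effective throughput = 10 * (1 - 20/100) = 8 Mbps
File size in Mb = 139 * 8 = 1112 Mb
Time = 1112 / 8
Time = 139 seconds


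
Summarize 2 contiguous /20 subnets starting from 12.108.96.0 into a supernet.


Original prefix: /20
Number of subnets: 2 = 2^1
New prefix = 20 - 1 = 19
Supernet: 12.108.96.0/19


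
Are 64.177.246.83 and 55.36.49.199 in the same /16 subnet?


Mask: 255.255.0.0
64.177.246.83 AND mask = 64.177.0.0
55.36.49.199 AND mask = 55.36.0.0
No, different subnets (64.177.0.0 vs 55.36.0.0)


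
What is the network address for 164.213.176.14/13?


IP:   10100100.11010101.10110000.00001110
Mask: 11111111.11111000.00000000.00000000
AND operation:
Net:  10100100.11010000.00000000.00000000
Network: 164.208.0.0/13


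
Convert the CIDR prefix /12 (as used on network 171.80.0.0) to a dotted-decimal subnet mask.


/12 means 12 network bits, 20 host bits
Binary: 11111111111100000000000000000000
Mask: 255.240.0.0


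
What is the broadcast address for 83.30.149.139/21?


Network: 83.30.144.0/21
Host bits = 11
Set all host bits to 1:
Broadcast: 83.30.151.255


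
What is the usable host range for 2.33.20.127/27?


Network: 2.33.20.96
Broadcast: 2.33.20.127
First usable = network + 1
Last usable = broadcast - 1
Range: 2.33.20.97 to 2.33.20.126


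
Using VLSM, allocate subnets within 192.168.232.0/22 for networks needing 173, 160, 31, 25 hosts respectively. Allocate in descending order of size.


173 hosts -> /24 (254 usable): 192.168.232.0/24
160 hosts -> /24 (254 usable): 192.168.233.0/24
31 hosts -> /26 (62 usable): 192.168.234.0/26
25 hosts -> /27 (30 usable): 192.168.234.64/27
Allocation: 192.168.232.0/24 (173 hosts, 254 usable); 192.168.233.0/24 (160 hosts, 254 usable); 192.168.234.0/26 (31 hosts, 62 usable); 192.168.234.64/27 (25 hosts, 30 usable)


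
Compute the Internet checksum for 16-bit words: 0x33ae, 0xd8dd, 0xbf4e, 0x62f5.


Sum all words (with carry folding):
+ 0x33ae = 0x33ae
+ 0xd8dd = 0x0c8c
+ 0xbf4e = 0xcbda
+ 0x62f5 = 0x2ed0
One's complement: ~0x2ed0
Checksum = 0xd12f


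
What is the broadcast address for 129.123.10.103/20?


Network: 129.123.0.0/20
Host bits = 12
Set all host bits to 1:
Broadcast: 129.123.15.255


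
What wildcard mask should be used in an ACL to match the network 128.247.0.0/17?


Subnet mask: 255.255.128.0
Wildcard = 255.255.255.255 - subnet mask
255 - 255 = 0
255 - 255 = 0
255 - 128 = 127
255 - 0 = 255
Wildcard: 0.0.127.255


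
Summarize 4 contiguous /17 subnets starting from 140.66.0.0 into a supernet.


Original prefix: /17
Number of subnets: 4 = 2^2
New prefix = 17 - 2 = 15
Supernet: 140.66.0.0/15


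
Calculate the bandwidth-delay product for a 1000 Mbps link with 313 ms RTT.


BDP = bandwidth * RTT
= 1000 Mbps * 313 ms
= 1000 * 1e6 * 313 / 1000 bits
= 313000000 bits
= 39125000 bytes
= 38208.0078 KB
BDP = 313000000 bits (39125000 bytes)


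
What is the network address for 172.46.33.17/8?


IP:   10101100.00101110.00100001.00010001
Mask: 11111111.00000000.00000000.00000000
AND operation:
Net:  10101100.00000000.00000000.00000000
Network: 172.0.0.0/8


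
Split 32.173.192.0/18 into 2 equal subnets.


New prefix = 18 + 1 = 19
Each subnet has 8192 addresses
  32.173.192.0/19
  32.173.224.0/19
Subnets: 32.173.192.0/19, 32.173.224.0/19


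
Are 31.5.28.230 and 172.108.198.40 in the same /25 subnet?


Mask: 255.255.255.128
31.5.28.230 AND mask = 31.5.28.128
172.108.198.40 AND mask = 172.108.198.0
No, different subnets (31.5.28.128 vs 172.108.198.0)


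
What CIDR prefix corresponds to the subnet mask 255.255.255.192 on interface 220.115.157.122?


Binary: 11111111.11111111.11111111.11000000
Count leading 1s
Prefix: /26


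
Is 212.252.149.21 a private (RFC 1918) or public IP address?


RFC 1918 private ranges:
  10.0.0.0/8 (10.0.0.0 - 10.255.255.255)
  172.16.0.0/12 (172.16.0.0 - 172.31.255.255)
  192.168.0.0/16 (192.168.0.0 - 192.168.255.255)
Public (not in any RFC 1918 range)


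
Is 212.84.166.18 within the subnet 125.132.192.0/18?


Subnet network: 125.132.192.0
Test IP AND mask: 212.84.128.0
No, 212.84.166.18 is not in 125.132.192.0/18


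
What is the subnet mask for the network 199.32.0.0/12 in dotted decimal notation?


/12 means 12 network bits, 20 host bits
Binary: 11111111111100000000000000000000
Mask: 255.240.0.0


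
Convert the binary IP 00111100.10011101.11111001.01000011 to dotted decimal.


00111100 = 60
10011101 = 157
11111001 = 249
01000011 = 67
IP: 60.157.249.67


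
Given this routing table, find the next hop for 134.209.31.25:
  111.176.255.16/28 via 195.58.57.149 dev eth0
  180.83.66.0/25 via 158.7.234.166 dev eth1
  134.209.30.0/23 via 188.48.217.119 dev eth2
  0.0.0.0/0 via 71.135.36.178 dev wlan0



Longest prefix match for 134.209.31.25:
  /28 111.176.255.16: no
  /25 180.83.66.0: no
  /23 134.209.30.0: MATCH
  /0 0.0.0.0: MATCH
Selected: next-hop 188.48.217.119 via eth2 (matched /23)


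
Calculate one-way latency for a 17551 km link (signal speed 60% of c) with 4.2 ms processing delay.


Speed = 0.6 * 3e5 km/s = 180000 km/s
Propagation delay = 17551 / 180000 = 0.0975 s = 97.5056 ms
Processing delay = 4.2 ms
Total one-way latency = 101.7056 ms


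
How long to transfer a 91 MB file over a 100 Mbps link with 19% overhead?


Effective throughput = 100 * (1 - 19/100) = 81 Mbps
File size in Mb = 91 * 8 = 728 Mb
Time = 728 / 81
Time = 8.9877 seconds


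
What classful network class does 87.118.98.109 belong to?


First octet: 87
Binary: 01010111
0xxxxxxx -> Class A (1-126)
Class A, default mask 255.0.0.0 (/8)


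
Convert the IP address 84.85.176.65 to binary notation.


84 = 01010100
85 = 01010101
176 = 10110000
65 = 01000001
Binary: 01010100.01010101.10110000.01000001


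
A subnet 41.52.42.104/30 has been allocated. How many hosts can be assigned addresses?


Host bits = 32 - 30 = 2
Total addresses = 2^2 = 4
Usable = total - 2 (network and broadcast)
Usable hosts: 2


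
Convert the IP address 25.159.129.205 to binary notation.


25 = 00011001
159 = 10011111
129 = 10000001
205 = 11001101
Binary: 00011001.10011111.10000001.11001101


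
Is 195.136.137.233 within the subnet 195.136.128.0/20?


Subnet network: 195.136.128.0
Test IP AND mask: 195.136.128.0
Yes, 195.136.137.233 is in 195.136.128.0/20


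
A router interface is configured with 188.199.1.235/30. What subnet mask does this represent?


/30 means 30 network bits, 2 host bits
Binary: 11111111111111111111111111111100
Mask: 255.255.255.252


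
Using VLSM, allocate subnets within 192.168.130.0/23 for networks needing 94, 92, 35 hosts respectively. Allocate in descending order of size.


94 hosts -> /25 (126 usable): 192.168.130.0/25
92 hosts -> /25 (126 usable): 192.168.130.128/25
35 hosts -> /26 (62 usable): 192.168.131.0/26
Allocation: 192.168.130.0/25 (94 hosts, 126 usable); 192.168.130.128/25 (92 hosts, 126 usable); 192.168.131.0/26 (35 hosts, 62 usable)


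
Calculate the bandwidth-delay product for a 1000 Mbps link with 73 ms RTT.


BDP = bandwidth * RTT
= 1000 Mbps * 73 ms
= 1000 * 1e6 * 73 / 1000 bits
= 73000000 bits
= 9125000 bytes
= 8911.1328 KB
BDP = 73000000 bits (9125000 bytes)


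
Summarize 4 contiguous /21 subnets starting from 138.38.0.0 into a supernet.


Original prefix: /21
Number of subnets: 4 = 2^2
New prefix = 21 - 2 = 19
Supernet: 138.38.0.0/19


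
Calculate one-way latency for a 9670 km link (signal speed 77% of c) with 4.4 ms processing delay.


Speed = 0.77 * 3e5 km/s = 231000 km/s
Propagation delay = 9670 / 231000 = 0.0419 s = 41.8615 ms
Processing delay = 4.4 ms
Total one-way latency = 46.2615 ms


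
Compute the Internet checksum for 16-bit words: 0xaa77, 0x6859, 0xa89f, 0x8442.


Sum all words (with carry folding):
+ 0xaa77 = 0xaa77
+ 0x6859 = 0x12d1
+ 0xa89f = 0xbb70
+ 0x8442 = 0x3fb3
One's complement: ~0x3fb3
Checksum = 0xc04c


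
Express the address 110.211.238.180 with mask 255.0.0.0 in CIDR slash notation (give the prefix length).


Binary: 11111111.00000000.00000000.00000000
Count leading 1s
Prefix: /8


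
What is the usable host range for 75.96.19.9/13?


Network: 75.96.0.0
Broadcast: 75.103.255.255
First usable = network + 1
Last usable = broadcast - 1
Range: 75.96.0.1 to 75.103.255.254


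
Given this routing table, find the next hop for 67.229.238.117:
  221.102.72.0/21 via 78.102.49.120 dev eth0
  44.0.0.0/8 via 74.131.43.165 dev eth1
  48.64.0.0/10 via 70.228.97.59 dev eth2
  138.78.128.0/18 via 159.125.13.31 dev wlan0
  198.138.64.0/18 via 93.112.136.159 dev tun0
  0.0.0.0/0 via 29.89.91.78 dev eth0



Longest prefix match for 67.229.238.117:
  /21 221.102.72.0: no
  /8 44.0.0.0: no
  /10 48.64.0.0: no
  /18 138.78.128.0: no
  /18 198.138.64.0: no
  /0 0.0.0.0: MATCH
Selected: next-hop 29.89.91.78 via eth0 (matched /0)


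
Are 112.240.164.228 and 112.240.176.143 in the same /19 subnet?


Mask: 255.255.224.0
112.240.164.228 AND mask = 112.240.160.0
112.240.176.143 AND mask = 112.240.160.0
Yes, same subnet (112.240.160.0)


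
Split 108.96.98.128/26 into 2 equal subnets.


New prefix = 26 + 1 = 27
Each subnet has 32 addresses
  108.96.98.128/27
  108.96.98.160/27
Subnets: 108.96.98.128/27, 108.96.98.160/27


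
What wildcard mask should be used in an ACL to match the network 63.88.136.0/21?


Subnet mask: 255.255.248.0
Wildcard = 255.255.255.255 - subnet mask
255 - 255 = 0
255 - 255 = 0
255 - 248 = 7
255 - 0 = 255
Wildcard: 0.0.7.255


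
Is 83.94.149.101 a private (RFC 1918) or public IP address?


RFC 1918 private ranges:
  10.0.0.0/8 (10.0.0.0 - 10.255.255.255)
  172.16.0.0/12 (172.16.0.0 - 172.31.255.255)
  192.168.0.0/16 (192.168.0.0 - 192.168.255.255)
Public (not in any RFC 1918 range)


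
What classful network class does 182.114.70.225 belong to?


First octet: 182
Binary: 10110110
10xxxxxx -> Class B (128-191)
Class B, default mask 255.255.0.0 (/16)


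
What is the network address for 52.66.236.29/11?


IP:   00110100.01000010.11101100.00011101
Mask: 11111111.11100000.00000000.00000000
AND operation:
Net:  00110100.01000000.00000000.00000000
Network: 52.64.0.0/11


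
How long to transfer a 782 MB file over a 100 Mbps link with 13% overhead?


Effective throughput = 100 * (1 - 13/100) = 87 Mbps
File size in Mb = 782 * 8 = 6256 Mb
Time = 6256 / 87
Time = 71.908 seconds


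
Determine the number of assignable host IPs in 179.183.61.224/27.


Host bits = 32 - 27 = 5
Total addresses = 2^5 = 32
Usable = total - 2 (network and broadcast)
Usable hosts: 30


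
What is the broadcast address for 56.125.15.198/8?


Network: 56.0.0.0/8
Host bits = 24
Set all host bits to 1:
Broadcast: 56.255.255.255


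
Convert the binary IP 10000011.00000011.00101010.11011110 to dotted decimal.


10000011 = 131
00000011 = 3
00101010 = 42
11011110 = 222
IP: 131.3.42.222


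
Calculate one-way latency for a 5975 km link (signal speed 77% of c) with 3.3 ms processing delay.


Speed = 0.77 * 3e5 km/s = 231000 km/s
Propagation delay = 5975 / 231000 = 0.0259 s = 25.8658 ms
Processing delay = 3.3 ms
Total one-way latency = 29.1658 ms


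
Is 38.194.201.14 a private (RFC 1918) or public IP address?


RFC 1918 private ranges:
  10.0.0.0/8 (10.0.0.0 - 10.255.255.255)
  172.16.0.0/12 (172.16.0.0 - 172.31.255.255)
  192.168.0.0/16 (192.168.0.0 - 192.168.255.255)
Public (not in any RFC 1918 range)


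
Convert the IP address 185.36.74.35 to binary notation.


185 = 10111001
36 = 00100100
74 = 01001010
35 = 00100011
Binary: 10111001.00100100.01001010.00100011


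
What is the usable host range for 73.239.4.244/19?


Network: 73.239.0.0
Broadcast: 73.239.31.255
First usable = network + 1
Last usable = broadcast - 1
Range: 73.239.0.1 to 73.239.31.254


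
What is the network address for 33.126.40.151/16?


IP:   00100001.01111110.00101000.10010111
Mask: 11111111.11111111.00000000.00000000
AND operation:
Net:  00100001.01111110.00000000.00000000
Network: 33.126.0.0/16


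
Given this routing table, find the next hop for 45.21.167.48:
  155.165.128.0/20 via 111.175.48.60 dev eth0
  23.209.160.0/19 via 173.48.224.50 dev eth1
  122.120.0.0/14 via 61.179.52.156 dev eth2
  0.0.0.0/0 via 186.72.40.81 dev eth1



Longest prefix match for 45.21.167.48:
  /20 155.165.128.0: no
  /19 23.209.160.0: no
  /14 122.120.0.0: no
  /0 0.0.0.0: MATCH
Selected: next-hop 186.72.40.81 via eth1 (matched /0)


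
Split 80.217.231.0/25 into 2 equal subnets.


New prefix = 25 + 1 = 26
Each subnet has 64 addresses
  80.217.231.0/26
  80.217.231.64/26
Subnets: 80.217.231.0/26, 80.217.231.64/26


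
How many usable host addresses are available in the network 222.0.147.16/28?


Host bits = 32 - 28 = 4
Total addresses = 2^4 = 16
Usable = total - 2 (network and broadcast)
Usable hosts: 14


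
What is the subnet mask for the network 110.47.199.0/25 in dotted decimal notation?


/25 means 25 network bits, 7 host bits
Binary: 11111111111111111111111110000000
Mask: 255.255.255.128


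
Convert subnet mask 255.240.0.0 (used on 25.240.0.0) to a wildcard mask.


Subnet mask: 255.240.0.0
Wildcard = 255.255.255.255 - subnet mask
255 - 255 = 0
255 - 240 = 15
255 - 0 = 255
255 - 0 = 255
Wildcard: 0.15.255.255


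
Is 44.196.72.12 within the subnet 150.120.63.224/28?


Subnet network: 150.120.63.224
Test IP AND mask: 44.196.72.0
No, 44.196.72.12 is not in 150.120.63.224/28


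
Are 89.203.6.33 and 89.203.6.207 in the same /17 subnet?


Mask: 255.255.128.0
89.203.6.33 AND mask = 89.203.0.0
89.203.6.207 AND mask = 89.203.0.0
Yes, same subnet (89.203.0.0)


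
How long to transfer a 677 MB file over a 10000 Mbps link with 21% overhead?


Effective throughput = 10000 * (1 - 21/100) = 7900 Mbps
File size in Mb = 677 * 8 = 5416 Mb
Time = 5416 / 7900
Time = 0.6856 seconds


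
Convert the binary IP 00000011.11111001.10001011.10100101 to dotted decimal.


00000011 = 3
11111001 = 249
10001011 = 139
10100101 = 165
IP: 3.249.139.165


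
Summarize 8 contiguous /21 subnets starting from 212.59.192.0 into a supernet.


Original prefix: /21
Number of subnets: 8 = 2^3
New prefix = 21 - 3 = 18
Supernet: 212.59.192.0/18


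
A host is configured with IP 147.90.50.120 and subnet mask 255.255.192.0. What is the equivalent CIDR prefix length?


Binary: 11111111.11111111.11000000.00000000
Count leading 1s
Prefix: /18


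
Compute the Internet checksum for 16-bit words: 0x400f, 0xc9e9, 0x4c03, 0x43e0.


Sum all words (with carry folding):
+ 0x400f = 0x400f
+ 0xc9e9 = 0x09f9
+ 0x4c03 = 0x55fc
+ 0x43e0 = 0x99dc
One's complement: ~0x99dc
Checksum = 0x6623
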